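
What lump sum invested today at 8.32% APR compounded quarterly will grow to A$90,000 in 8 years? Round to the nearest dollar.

A$46,574

i = 0.0832/4 = 0.0208 per quarter; n = 8·4 = 32.
PV = 90,000 / (1 + 0.0208)^32 = 90,000 / 1.932418 = 46,573.7648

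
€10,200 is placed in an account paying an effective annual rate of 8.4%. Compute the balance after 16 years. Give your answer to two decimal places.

FV = PV·(1+i)^n = 10,200 × 3.634700 = 37,073.9352

€37,073.94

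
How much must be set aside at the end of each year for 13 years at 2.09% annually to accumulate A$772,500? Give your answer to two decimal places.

FV-annuity factor = 14.761908; PMT = 772500 / 14.761908 = 52,330.6348

A$52,330.63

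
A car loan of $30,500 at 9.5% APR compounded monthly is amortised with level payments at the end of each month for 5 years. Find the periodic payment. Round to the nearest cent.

i = 0.095/12 = 0.00791667 per month; n = 5·12 = 60.
PMT = 30500 / ( [1 − (1+0.00791667)^(−60)] / 0.00791667 ) = 30500 / 47.614827 = 640.5568

$640.56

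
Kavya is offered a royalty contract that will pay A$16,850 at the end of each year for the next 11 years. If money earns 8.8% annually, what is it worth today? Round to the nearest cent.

A$115,759.23

PV = 16850 × [1 − (1+0.088)^(−11)] / 0.088 = 16850 × 6.869984 = 115,759.2291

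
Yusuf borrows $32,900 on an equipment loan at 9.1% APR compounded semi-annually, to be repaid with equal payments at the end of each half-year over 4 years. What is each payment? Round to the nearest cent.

Periodic rate i = 0.091/2 = 0.0455; n = 4 × 2 = 8 periods.
Annuity-PV factor = 6.582433; PMT = 32900 / 6.582433 = 4,998.1518

$4,998.15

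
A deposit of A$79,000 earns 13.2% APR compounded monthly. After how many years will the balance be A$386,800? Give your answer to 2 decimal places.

12.10 years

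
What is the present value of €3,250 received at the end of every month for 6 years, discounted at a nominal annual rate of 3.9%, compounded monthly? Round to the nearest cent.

€208,337.86

With 12 periods per year: i = 0.00325, n = 72.
PV = 3250 × [1 − (1+0.00325)^(−72)] / 0.00325 = 3250 × 64.103958 = 208,337.8622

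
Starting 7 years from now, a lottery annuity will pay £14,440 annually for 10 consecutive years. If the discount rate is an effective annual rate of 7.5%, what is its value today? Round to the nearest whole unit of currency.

Value one period before first payment (t=6): 14440 × [1 − (1+0.075)^(−10)] / 0.075 = 14440 × 6.864081 = 99,117.3290
Discount back 6 years: 99,117.3290 × (1+0.075)^(−6) = 99,117.3290 × 0.647962 = 64,224.2150

£64,224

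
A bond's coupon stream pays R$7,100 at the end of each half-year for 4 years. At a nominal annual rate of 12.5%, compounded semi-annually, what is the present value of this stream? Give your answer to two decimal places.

i = 0.125/2 = 0.0625 per half-year; n = 4·2 = 8.
Annuity factor a(8|0.0625) = 6.148815; PV = 7100 × 6.148815 = 43,656.5868

R$43,656.59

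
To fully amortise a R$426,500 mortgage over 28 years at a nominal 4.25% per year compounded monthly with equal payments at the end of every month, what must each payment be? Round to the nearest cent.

With 12 periods per year: i = 0.00354167, n = 336.
Annuity-PV factor = 196.274397; PMT = 426500 / 196.274397 = 2,172.9783

R$2,172.98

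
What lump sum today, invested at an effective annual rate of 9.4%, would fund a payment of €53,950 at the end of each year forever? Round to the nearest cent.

PV = C/r = 53950/0.094 = 573,936.1702

€573,936.17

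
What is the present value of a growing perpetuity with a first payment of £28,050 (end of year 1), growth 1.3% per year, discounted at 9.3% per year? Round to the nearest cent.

PV = D₁/(r − g) = 28050/(0.093 − 0.013) = 350,625.0000

£350,625.00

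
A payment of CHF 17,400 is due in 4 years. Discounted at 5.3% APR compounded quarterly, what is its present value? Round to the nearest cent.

CHF 14,095.60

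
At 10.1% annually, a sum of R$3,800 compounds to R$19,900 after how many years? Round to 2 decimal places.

17.21 years

(1+i)^n = 19900/3800 = 5.23684, so n = ln 5.23684 / ln 1.101 = 17.2078 years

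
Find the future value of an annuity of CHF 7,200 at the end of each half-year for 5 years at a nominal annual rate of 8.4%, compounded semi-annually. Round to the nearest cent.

CHF 87,249.97

With 2 periods per year: i = 0.042, n = 10.
FV = PMT · [(1+i)^n − 1] / i = 7200 · 12.118051 = 87,249.9653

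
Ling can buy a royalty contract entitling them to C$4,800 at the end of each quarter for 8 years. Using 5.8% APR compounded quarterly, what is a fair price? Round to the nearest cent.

With 4 periods per year: i = 0.0145, n = 32.
PV = 4800 × [1 − (1+0.0145)^(−32)] / 0.0145 = 4800 × 25.457794 = 122,197.4128

C$122,197.41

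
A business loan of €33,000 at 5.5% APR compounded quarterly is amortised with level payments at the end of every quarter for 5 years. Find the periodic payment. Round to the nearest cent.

i = 0.055/4 = 0.01375 per quarter; n = 5·4 = 20.
PMT = 33000 / ( [1 − (1+0.01375)^(−20)] / 0.01375 ) = 33000 / 17.382073 = 1,898.5077

€1,898.51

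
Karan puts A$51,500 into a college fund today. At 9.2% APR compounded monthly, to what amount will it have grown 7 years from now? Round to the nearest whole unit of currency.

A$97,820

i = 0.092/12 = 0.00766667 per month; n = 7·12 = 84.
51,500 × (1+0.00766667)^84 = 51,500 × 1.899411 = 97,819.6705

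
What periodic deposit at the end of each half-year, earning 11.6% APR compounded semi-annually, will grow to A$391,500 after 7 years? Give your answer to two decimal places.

A$18,892.45

Periodic rate i = 0.116/2 = 0.058; n = 7 × 2 = 14 periods.
PMT = 391500 / ( [(1+0.058)^14 − 1] / 0.058 ) = 391500 / 20.722567 = 18,892.4468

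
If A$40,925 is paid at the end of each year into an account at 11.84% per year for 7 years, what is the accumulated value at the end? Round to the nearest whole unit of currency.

A$410,864

Accumulation factor s(7|0.1184) = 10.039435; FV = 40925 × 10.039435 = 410,863.8800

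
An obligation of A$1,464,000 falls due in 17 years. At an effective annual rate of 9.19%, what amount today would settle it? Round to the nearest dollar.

A$328,422

PV = 1,464,000 / (1 + 0.0919)^17 = 1,464,000 / 4.457678 = 328,422.0857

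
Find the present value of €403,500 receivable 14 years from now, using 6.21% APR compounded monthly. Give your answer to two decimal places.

i = 0.0621/12 = 0.005175 per month; n = 14·12 = 168.
Discount factor = (1+0.005175)^(−168) = 0.420144; PV = 403,500 × 0.420144 = 169,528.0380

€169,528.04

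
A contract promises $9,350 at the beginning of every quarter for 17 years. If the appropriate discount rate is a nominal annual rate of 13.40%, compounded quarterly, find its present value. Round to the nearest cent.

$257,766.76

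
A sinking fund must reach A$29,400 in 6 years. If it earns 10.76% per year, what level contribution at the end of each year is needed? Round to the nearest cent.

A$3,738.05

FV-annuity factor = 7.865060; PMT = 29400 / 7.865060 = 3,738.0514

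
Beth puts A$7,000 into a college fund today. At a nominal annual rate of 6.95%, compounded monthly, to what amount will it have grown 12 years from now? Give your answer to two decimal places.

A$16,078.84

Periodic rate i = 0.0695/12 = 0.00579167; n = 12 × 12 = 144 periods.
FV = PV·(1+i)^n = 7,000 × 2.296978 = 16,078.8430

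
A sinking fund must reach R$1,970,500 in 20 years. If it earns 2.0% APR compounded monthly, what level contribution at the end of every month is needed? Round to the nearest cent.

R$6,684.26

Periodic rate i = 0.02/12 = 0.00166667; n = 20 × 12 = 240 periods.
PMT = 1.9705e+06 / ( [(1+0.00166667)^240 − 1] / 0.00166667 ) = 1.9705e+06 / 294.796834 = 6,684.2645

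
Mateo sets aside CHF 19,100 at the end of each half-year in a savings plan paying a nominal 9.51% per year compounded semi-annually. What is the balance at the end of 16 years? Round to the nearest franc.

CHF 1,374,449

With 2 periods per year: i = 0.04755, n = 32.
FV = 19100 × [(1+0.04755)^32 − 1] / 0.04755 = 19100 × 71.960703 = 1,374,449.4181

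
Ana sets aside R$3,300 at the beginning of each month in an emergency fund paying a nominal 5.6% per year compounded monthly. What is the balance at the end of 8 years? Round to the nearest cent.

With 12 periods per year: i = 0.00466667, n = 96.
FV = 3300 × [(1+0.00466667)^96 − 1] / 0.00466667 × (1+i) = 3300 × 121.323938 = 400,368.9953
(Beginning-of-period payments → annuity-due factor ×(1+i).)

R$400,369.00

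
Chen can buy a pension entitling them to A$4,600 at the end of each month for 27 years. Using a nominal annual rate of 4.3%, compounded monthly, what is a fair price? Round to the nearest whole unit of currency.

With 12 periods per year: i = 0.00358333, n = 324.
Annuity factor a(324|0.00358333) = 191.491141; PV = 4600 × 191.491141 = 880,859.2468

A$880,859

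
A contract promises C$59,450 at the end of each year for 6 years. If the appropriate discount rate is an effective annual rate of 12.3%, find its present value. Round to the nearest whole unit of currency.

C$242,360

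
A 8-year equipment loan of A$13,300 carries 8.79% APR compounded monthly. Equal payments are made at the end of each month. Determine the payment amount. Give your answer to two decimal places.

i = 0.0879/12 = 0.007325 per month; n = 8·12 = 96.
Annuity-PV factor = 68.768729; PMT = 13300 / 68.768729 = 193.4019

A$193.40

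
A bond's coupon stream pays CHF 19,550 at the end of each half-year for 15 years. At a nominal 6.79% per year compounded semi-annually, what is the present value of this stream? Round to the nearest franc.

CHF 364,342

i = 0.0679/2 = 0.03395 per half-year; n = 15·2 = 30.
PV = PMT · [1 − (1+i)^(−n)] / i = 19550 · 18.636405 = 364,341.7274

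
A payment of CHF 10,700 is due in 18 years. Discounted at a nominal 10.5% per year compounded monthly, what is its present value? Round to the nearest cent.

With 12 periods per year: i = 0.00875, n = 216.
PV = FV·(1+i)^(−n) = 10,700 × 0.152319 = 1,629.8118

CHF 1,629.81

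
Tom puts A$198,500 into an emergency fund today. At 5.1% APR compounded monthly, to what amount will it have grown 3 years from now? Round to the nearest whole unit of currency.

A$231,242

With 12 periods per year: i = 0.00425, n = 36.
FV = 198,500 × (1 + 0.00425)^36 = 231,242.0259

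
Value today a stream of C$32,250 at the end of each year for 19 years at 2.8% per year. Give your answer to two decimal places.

C$470,228.20

PV = 32250 × [1 − (1+0.028)^(−19)] / 0.028 = 32250 × 14.580719 = 470,228.2019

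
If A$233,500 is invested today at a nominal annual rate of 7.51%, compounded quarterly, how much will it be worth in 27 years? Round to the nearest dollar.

i = 0.0751/4 = 0.018775 per quarter; n = 27·4 = 108.
233,500 × (1+0.018775)^108 = 233,500 × 7.455112 = 1,740,768.5554

A$1,740,769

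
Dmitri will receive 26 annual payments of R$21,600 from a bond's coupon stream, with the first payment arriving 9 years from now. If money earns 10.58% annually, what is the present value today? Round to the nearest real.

PV at t=8 (ordinary 26-year annuity): 21600 × a(26|0.1058) = 21600 × 8.760087 = 189,217.8868
Discount back 8 years: 189,217.8868 × (1+0.1058)^(−8) = 189,217.8868 × 0.447288 = 84,634.9034

R$84,635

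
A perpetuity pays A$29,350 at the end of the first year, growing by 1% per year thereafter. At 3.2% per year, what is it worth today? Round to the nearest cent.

PV = D₁/(r − g) = 29350/(0.032 − 0.01) = 1,334,090.9091

A$1,334,090.91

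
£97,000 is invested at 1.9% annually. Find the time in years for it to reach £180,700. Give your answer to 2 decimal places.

33.05 years

(1+i)^n = 180700/97000 = 1.86289, so n = ln 1.86289 / ln 1.019 = 33.0536 years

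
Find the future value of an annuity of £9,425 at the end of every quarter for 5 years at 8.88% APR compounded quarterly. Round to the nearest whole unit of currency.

£234,087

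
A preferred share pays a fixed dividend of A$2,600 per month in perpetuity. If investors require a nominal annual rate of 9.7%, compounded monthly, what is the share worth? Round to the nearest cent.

A$321,649.48

Periodic rate i = 0.097/12 = 0.00808333.
PV = PMT / i = 2600 / 0.00808333 = 321,649.4845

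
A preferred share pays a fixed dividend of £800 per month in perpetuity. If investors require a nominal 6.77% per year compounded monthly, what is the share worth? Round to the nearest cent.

Periodic rate i = 0.0677/12 = 0.00564167.
PV = C/r = 800/0.00564167 = 141,802.0679

£141,802.07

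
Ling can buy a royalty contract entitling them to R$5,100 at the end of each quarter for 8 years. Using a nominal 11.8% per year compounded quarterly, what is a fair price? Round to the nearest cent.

R$104,693.83

i = 0.118/4 = 0.0295 per quarter; n = 8·4 = 32.
PV = 5100 × [1 − (1+0.0295)^(−32)] / 0.0295 = 5100 × 20.528202 = 104,693.8306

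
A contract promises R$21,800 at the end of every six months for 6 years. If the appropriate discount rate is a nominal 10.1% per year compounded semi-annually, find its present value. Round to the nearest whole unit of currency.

Periodic rate i = 0.101/2 = 0.0505; n = 6 × 2 = 12 periods.
PV = 21800 × [1 − (1+0.0505)^(−12)] / 0.0505 = 21800 × 8.838311 = 192,675.1701

R$192,675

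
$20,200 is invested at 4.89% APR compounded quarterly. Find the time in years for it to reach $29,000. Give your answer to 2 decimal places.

Periodic rate i = 0.0489/4 = 0.012225.
(1+i)^n = 29000/20200 = 1.43564, so n = ln 1.43564 / ln 1.01222 = 29.7603 quarters
= 29.7603/4 years

7.44 years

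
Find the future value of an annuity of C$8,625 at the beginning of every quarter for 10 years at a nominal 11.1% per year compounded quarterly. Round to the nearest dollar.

Periodic rate i = 0.111/4 = 0.02775; n = 10 × 4 = 40 periods.
FV = PMT · [(1+i)^n − 1] / i × (1+i) = 8625 · 73.657922 = 635,299.5761
(annuity-due: payments at period start, so ×(1+i).)

C$635,300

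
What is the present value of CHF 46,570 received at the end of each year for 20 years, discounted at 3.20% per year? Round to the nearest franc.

PV = PMT · [1 − (1+i)^(−n)] / i = 46570 · 14.606063 = 680,204.3314

CHF 680,204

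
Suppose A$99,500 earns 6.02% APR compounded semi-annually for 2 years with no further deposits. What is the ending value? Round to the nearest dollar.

With 2 periods per year: i = 0.0301, n = 4.
FV = PV·(1+i)^n = 99,500 × 1.125946 = 112,031.6235

A$112,032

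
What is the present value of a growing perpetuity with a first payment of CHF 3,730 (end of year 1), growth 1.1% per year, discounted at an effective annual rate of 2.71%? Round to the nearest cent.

CHF 231,677.02

PV = PMT / (i − g) = 3730 / (0.0271 − 0.011) = 3730 / 0.016100 = 231,677.0186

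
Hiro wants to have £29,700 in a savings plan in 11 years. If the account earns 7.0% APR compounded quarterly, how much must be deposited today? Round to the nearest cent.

With 4 periods per year: i = 0.0175, n = 44.
PV = FV·(1+i)^(−n) = 29,700 × 0.466107 = 13,843.3775

£13,843.38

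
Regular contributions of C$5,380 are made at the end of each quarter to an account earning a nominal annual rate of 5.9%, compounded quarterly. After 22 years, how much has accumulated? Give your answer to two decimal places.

C$958,338.59

Periodic rate i = 0.059/4 = 0.01475; n = 22 × 4 = 88 periods.
Accumulation factor s(88|0.01475) = 178.129850; FV = 5380 × 178.129850 = 958,338.5933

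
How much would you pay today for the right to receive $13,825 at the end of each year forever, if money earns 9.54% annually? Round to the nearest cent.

$144,916.14

PV = PMT / i = 13825 / 0.0954 = 144,916.1426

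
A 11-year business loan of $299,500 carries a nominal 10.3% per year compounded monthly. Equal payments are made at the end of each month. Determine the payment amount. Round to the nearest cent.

Periodic rate i = 0.103/12 = 0.00858333; n = 11 × 12 = 132 periods.
Annuity-PV factor = 78.800795; PMT = 299500 / 78.800795 = 3,800.7231

$3,800.72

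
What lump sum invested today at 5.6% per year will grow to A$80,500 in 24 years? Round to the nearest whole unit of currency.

A$21,770

PV = FV·(1+i)^(−n) = 80,500 × 0.270437 = 21,770.1712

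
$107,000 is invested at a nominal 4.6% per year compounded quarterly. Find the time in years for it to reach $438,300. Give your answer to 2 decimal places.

Periodic rate i = 0.046/4 = 0.0115.
(1+i)^n = 438300/107000 = 4.09626, so n = ln 4.09626 / ln 1.0115 = 123.3189 quarters
= 123.3189/4 years

30.83 years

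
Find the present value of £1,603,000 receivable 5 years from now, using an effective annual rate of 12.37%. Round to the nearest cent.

£894,708.61

Discount factor = (1+0.1237)^(−5) = 0.558146; PV = 1,603,000 × 0.558146 = 894,708.6128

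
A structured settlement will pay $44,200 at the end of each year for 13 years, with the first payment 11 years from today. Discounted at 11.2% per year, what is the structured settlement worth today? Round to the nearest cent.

$102,167.94

Value one period before first payment (t=10): 44200 × [1 − (1+0.112)^(−13)] / 0.112 = 44200 × 6.682520 = 295,367.3733
Discount back 10 years: 295,367.3733 × (1+0.112)^(−10) = 295,367.3733 × 0.345901 = 102,167.9427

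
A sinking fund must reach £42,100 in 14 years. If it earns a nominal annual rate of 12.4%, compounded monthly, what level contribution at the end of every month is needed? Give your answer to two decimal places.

£94.08

i = 0.124/12 = 0.0103333 per month; n = 14·12 = 168.
FV-annuity factor = 447.510446; PMT = 42100 / 447.510446 = 94.0760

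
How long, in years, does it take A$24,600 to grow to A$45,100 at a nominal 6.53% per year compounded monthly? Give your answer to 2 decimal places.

9.31 years

Periodic rate i = 0.0653/12 = 0.00544167.
n = ln(45100/24600) / ln(1+0.00544167) = ln(1.83333) / 0.005427 = 111.6907 months
= 111.6907/12 years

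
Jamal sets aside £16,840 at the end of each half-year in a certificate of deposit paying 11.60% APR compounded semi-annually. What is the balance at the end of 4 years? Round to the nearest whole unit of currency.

i = 0.116/2 = 0.058 per half-year; n = 4·2 = 8.
FV = PMT · [(1+i)^n − 1] / i = 16840 · 9.826694 = 165,481.5311

£165,482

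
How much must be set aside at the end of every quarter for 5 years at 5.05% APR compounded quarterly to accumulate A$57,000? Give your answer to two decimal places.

i = 0.0505/4 = 0.012625 per quarter; n = 5·4 = 20.
FV-annuity factor = 22.590612; PMT = 57000 / 22.590612 = 2,523.1721

A$2,523.17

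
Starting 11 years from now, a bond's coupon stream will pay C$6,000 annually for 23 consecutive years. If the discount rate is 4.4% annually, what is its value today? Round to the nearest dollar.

C$55,724

PV at t=10 (ordinary 23-year annuity): 6000 × a(23|0.044) = 6000 × 14.285457 = 85,712.7436
Discount back 10 years: 85,712.7436 × (1+0.044)^(−10) = 85,712.7436 × 0.650122 = 55,723.7596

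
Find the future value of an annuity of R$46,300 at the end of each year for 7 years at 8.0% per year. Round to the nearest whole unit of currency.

R$413,126

Accumulation factor s(7|0.08) = 8.922803; FV = 46300 × 8.922803 = 413,125.7956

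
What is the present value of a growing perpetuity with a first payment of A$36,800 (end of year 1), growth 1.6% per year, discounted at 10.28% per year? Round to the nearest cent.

A$423,963.13

PV = PMT / (i − g) = 36800 / (0.1028 − 0.016) = 36800 / 0.086800 = 423,963.1336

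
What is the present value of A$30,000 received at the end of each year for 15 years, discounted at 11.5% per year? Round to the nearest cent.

PV = PMT · [1 − (1+i)^(−n)] / i = 30000 · 6.996708 = 209,901.2353

A$209,901.24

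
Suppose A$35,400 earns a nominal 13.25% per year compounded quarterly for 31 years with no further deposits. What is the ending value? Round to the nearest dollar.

i = 0.1325/4 = 0.033125 per quarter; n = 31·4 = 124.
35,400 × (1+0.033125)^124 = 35,400 × 56.879529 = 2,013,535.3360

A$2,013,535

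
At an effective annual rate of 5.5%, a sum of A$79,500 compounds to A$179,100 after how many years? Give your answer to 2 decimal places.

15.17 years

(1+i)^n = 179100/79500 = 2.25283, so n = ln 2.25283 / ln 1.055 = 15.1695 years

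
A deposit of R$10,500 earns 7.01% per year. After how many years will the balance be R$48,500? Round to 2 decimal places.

22.59 years

(1+i)^n = 48500/10500 = 4.61905, so n = ln 4.61905 / ln 1.0701 = 22.5851 years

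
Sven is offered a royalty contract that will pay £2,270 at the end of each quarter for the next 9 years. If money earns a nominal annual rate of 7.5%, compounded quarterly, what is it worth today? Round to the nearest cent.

£59,038.32

With 4 periods per year: i = 0.01875, n = 36.
Annuity factor a(36|0.01875) = 26.008071; PV = 2270 × 26.008071 = 59,038.3205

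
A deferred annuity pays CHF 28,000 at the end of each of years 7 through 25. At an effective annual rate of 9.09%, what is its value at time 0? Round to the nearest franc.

PV at t=6 (ordinary 19-year annuity): 28000 × a(19|0.0909) = 28000 × 8.894790 = 249,054.1321
PV₀ = 249,054.1321 / (1+0.0909)^6 = 249,054.1321 / 1.685426 = 147,769.2609

CHF 147,769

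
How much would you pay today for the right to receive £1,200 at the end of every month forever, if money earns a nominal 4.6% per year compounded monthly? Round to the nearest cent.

£313,043.48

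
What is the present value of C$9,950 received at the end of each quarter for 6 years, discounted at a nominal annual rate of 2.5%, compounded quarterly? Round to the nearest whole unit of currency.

C$221,113

Periodic rate i = 0.025/4 = 0.00625; n = 6 × 4 = 24 periods.
PV = PMT · [1 − (1+i)^(−n)] / i = 9950 · 22.222423 = 221,113.1127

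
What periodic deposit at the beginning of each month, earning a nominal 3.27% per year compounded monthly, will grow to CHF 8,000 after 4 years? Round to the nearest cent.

CHF 155.81

With 12 periods per year: i = 0.002725, n = 48.
PMT = 8000 / ( [(1+0.002725)^48 − 1] / 0.002725 × (1+i) ) = 8000 / 51.345804 = 155.8063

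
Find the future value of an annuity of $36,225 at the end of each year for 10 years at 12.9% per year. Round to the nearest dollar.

$664,026

FV = PMT · [(1+i)^n − 1] / i = 36225 · 18.330592 = 664,025.6813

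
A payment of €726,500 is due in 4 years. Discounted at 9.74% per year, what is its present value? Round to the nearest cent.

€500,928.56

Discount factor = (1+0.0974)^(−4) = 0.689509; PV = 726,500 × 0.689509 = 500,928.5622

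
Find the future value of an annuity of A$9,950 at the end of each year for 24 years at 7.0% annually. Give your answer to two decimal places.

A$578,857.87

Accumulation factor s(24|0.07) = 58.176671; FV = 9950 × 58.176671 = 578,857.8741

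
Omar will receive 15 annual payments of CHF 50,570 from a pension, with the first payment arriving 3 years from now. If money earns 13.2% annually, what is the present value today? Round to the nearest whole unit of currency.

Value one period before first payment (t=2): 50570 × [1 − (1+0.132)^(−15)] / 0.132 = 50570 × 6.396171 = 323,454.3888
PV₀ = 323,454.3888 / (1+0.132)^2 = 323,454.3888 / 1.281424 = 252,417.9263

CHF 252,418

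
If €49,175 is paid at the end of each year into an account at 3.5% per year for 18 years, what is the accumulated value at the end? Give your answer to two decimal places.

€1,204,772.32

FV = 49175 × [(1+0.035)^18 − 1] / 0.035 = 49175 × 24.499691 = 1,204,772.3197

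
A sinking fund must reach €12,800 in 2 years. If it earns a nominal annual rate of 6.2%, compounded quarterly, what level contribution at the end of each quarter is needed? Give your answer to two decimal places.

€1,515.20

With 4 periods per year: i = 0.0155, n = 8.
FV-annuity factor = 8.447718; PMT = 12800 / 8.447718 = 1,515.2021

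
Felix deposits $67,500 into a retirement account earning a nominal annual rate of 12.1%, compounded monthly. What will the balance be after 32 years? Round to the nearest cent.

With 12 periods per year: i = 0.0100833, n = 384.
67,500 × (1+0.0100833)^384 = 67,500 × 47.115824 = 3,180,318.1146

$3,180,318.11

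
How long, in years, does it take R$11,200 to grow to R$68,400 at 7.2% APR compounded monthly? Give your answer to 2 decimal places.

25.21 years

Periodic rate i = 0.072/12 = 0.006.
(1+i)^n = 68400/11200 = 6.10714, so n = ln 6.10714 / ln 1.006 = 302.4803 months
= 302.4803/12 years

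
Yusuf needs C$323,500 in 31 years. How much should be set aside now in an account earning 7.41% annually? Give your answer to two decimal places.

C$35,276.71

Discount factor = (1+0.0741)^(−31) = 0.109047; PV = 323,500 × 0.109047 = 35,276.7097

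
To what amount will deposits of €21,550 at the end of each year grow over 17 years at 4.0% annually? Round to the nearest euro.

€510,681

FV = PMT · [(1+i)^n − 1] / i = 21550 · 23.697512 = 510,681.3920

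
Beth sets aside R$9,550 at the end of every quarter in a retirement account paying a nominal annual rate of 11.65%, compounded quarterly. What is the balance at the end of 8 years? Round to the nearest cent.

R$493,811.06

i = 0.1165/4 = 0.029125 per quarter; n = 8·4 = 32.
FV = 9550 × [(1+0.029125)^32 − 1] / 0.029125 = 9550 × 51.707965 = 493,811.0644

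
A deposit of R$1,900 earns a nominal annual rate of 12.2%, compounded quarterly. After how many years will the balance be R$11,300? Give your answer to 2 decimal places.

Periodic rate i = 0.122/4 = 0.0305.
(1+i)^n = 11300/1900 = 5.94737, so n = ln 5.94737 / ln 1.0305 = 59.3443 quarters
= 59.3443/4 years

14.84 years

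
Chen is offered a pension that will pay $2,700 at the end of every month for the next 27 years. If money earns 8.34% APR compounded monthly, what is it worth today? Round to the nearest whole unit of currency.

$347,297

Periodic rate i = 0.0834/12 = 0.00695; n = 27 × 12 = 324 periods.
PV = PMT · [1 − (1+i)^(−n)] / i = 2700 · 128.628439 = 347,296.7857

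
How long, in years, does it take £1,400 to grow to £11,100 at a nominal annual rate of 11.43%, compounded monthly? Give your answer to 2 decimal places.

18.20 years

Periodic rate i = 0.1143/12 = 0.009525.
n = ln(11100/1400) / ln(1+0.009525) = ln(7.92857) / 0.009480 = 218.4061 months
= 218.4061/12 years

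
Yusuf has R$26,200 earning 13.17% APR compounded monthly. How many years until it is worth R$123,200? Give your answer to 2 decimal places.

Periodic rate i = 0.1317/12 = 0.010975.
(1+i)^n = 123200/26200 = 4.70229, so n = ln 4.70229 / ln 1.01097 = 141.8250 months
= 141.8250/12 years

11.82 years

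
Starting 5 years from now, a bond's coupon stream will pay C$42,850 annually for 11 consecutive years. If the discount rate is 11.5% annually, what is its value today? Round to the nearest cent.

PV at t=4 (ordinary 11-year annuity): 42850 × a(11|0.115) = 42850 × 6.069750 = 260,088.7679
Discount back 4 years: 260,088.7679 × (1+0.115)^(−4) = 260,088.7679 × 0.646994 = 168,275.9797

C$168,275.98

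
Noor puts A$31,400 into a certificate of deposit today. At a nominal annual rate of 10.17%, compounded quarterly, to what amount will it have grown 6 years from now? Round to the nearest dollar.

Periodic rate i = 0.1017/4 = 0.025425; n = 6 × 4 = 24 periods.
31,400 × (1+0.025425)^24 = 31,400 × 1.826811 = 57,361.8674

A$57,362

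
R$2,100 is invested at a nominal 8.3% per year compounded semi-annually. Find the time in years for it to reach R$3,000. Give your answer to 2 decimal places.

Periodic rate i = 0.083/2 = 0.0415.
n = ln(3000/2100) / ln(1+0.0415) = ln(1.42857) / 0.040662 = 8.7717 half-years
= 8.7717/2 years

4.39 years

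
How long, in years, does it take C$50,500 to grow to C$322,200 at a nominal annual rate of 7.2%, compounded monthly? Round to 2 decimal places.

Periodic rate i = 0.072/12 = 0.006.
n = ln(322200/50500) / ln(1+0.006) = ln(6.38020) / 0.005982 = 309.7922 months
= 309.7922/12 years

25.82 years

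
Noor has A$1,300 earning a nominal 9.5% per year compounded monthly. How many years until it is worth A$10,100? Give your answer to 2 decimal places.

21.67 years

Periodic rate i = 0.095/12 = 0.00791667.
(1+i)^n = 10100/1300 = 7.76923, so n = ln 7.76923 / ln 1.00792 = 259.9927 months
= 259.9927/12 years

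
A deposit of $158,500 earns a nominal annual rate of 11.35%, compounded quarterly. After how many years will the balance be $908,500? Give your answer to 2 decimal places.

15.60 years

Periodic rate i = 0.1135/4 = 0.028375.
n = ln(908500/158500) / ln(1+0.028375) = ln(5.73186) / 0.027980 = 62.4034 quarters
= 62.4034/4 years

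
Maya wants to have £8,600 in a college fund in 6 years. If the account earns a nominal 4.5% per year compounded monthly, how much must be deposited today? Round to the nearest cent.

Periodic rate i = 0.045/12 = 0.00375; n = 6 × 12 = 72 periods.
PV = 8,600 / (1 + 0.00375)^72 = 8,600 / 1.309303 = 6,568.3798

£6,568.38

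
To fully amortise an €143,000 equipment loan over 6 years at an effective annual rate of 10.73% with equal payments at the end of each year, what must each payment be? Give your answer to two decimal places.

Annuity-PV factor = 4.263648; PMT = 143000 / 4.263648 = 33,539.3538

€33,539.35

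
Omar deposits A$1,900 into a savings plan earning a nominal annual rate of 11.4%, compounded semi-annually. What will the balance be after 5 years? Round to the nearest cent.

Periodic rate i = 0.114/2 = 0.057; n = 5 × 2 = 10 periods.
FV = PV·(1+i)^n = 1,900 × 1.740804 = 3,307.5276

A$3,307.53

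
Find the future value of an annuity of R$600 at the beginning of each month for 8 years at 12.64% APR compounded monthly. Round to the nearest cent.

R$99,835.49

With 12 periods per year: i = 0.0105333, n = 96.
Accumulation factor s(96|0.0105333) × (1+i) = 166.392475; FV = 600 × 166.392475 = 99,835.4851
(Beginning-of-period payments → annuity-due factor ×(1+i).)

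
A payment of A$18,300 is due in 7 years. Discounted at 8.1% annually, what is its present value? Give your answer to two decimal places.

PV = FV·(1+i)^(−n) = 18,300 × 0.579722 = 10,608.9214

A$10,608.92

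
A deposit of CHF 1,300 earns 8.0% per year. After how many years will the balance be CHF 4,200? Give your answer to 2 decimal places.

(1+i)^n = 4200/1300 = 3.23077, so n = ln 3.23077 / ln 1.08 = 15.2378 years

15.24 years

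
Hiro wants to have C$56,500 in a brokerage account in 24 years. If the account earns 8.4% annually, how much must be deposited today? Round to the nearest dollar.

C$8,154

Discount factor = (1+0.084)^(−24) = 0.144310; PV = 56,500 × 0.144310 = 8,153.5300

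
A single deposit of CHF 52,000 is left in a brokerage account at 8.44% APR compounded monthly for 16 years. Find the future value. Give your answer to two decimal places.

With 12 periods per year: i = 0.00703333, n = 192.
52,000 × (1+0.00703333)^192 = 52,000 × 3.840771 = 199,720.1152

CHF 199,720.12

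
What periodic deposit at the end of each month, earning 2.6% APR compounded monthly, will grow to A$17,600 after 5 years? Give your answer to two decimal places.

i = 0.026/12 = 0.00216667 per month; n = 5·12 = 60.
FV-annuity factor = 64.000727; PMT = 17600 / 64.000727 = 274.9969

A$275.00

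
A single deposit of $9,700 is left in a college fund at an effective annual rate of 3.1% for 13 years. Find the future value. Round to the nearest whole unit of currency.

$14,426

9,700 × (1+0.031)^13 = 9,700 × 1.487177 = 14,425.6165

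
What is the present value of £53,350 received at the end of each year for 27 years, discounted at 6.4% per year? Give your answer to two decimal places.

£677,447.88

PV = 53350 × [1 − (1+0.064)^(−27)] / 0.064 = 53350 × 12.698180 = 677,447.8825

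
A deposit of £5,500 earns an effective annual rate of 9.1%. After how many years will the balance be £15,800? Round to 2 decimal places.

(1+i)^n = 15800/5500 = 2.87273, so n = ln 2.87273 / ln 1.091 = 12.1163 years

12.12 years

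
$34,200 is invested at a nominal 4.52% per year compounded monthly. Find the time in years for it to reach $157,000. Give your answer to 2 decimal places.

Periodic rate i = 0.0452/12 = 0.00376667.
n = ln(157000/34200) / ln(1+0.00376667) = ln(4.59064) / 0.003760 = 405.3687 months
= 405.3687/12 years

33.78 years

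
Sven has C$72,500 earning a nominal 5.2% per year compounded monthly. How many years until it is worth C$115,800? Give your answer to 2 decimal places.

Periodic rate i = 0.052/12 = 0.00433333.
n = ln(115800/72500) / ln(1+0.00433333) = ln(1.59724) / 0.004324 = 108.2981 months
= 108.2981/12 years

9.02 years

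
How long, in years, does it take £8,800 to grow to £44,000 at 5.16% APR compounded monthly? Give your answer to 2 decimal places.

31.26 years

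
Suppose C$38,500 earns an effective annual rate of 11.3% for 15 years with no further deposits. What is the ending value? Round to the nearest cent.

FV = 38,500 × (1 + 0.113)^15 = 191,817.4859

C$191,817.49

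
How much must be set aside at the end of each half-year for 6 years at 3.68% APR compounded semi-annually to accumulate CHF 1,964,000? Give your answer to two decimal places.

CHF 147,757.39

i = 0.0368/2 = 0.0184 per half-year; n = 6·2 = 12.
PMT = 1.964e+06 / ( [(1+0.0184)^12 − 1] / 0.0184 ) = 1.964e+06 / 13.292060 = 147,757.3878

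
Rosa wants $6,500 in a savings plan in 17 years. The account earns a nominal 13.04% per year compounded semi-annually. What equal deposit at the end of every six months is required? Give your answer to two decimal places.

i = 0.1304/2 = 0.0652 per half-year; n = 17·2 = 34.
FV-annuity factor = 116.007039; PMT = 6500 / 116.007039 = 56.0311

$56.03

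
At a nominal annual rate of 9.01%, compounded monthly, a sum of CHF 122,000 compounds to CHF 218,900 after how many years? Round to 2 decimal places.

Periodic rate i = 0.0901/12 = 0.00750833.
n = ln(218900/122000) / ln(1+0.00750833) = ln(1.79426) / 0.007480 = 78.1513 months
= 78.1513/12 years

6.51 years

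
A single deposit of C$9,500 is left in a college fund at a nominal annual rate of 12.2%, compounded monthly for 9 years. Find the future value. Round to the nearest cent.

C$28,325.09

i = 0.122/12 = 0.0101667 per month; n = 9·12 = 108.
FV = 9,500 × (1 + 0.0101667)^108 = 28,325.0860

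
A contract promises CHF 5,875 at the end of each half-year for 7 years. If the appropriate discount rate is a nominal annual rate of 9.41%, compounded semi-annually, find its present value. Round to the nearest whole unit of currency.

CHF 59,267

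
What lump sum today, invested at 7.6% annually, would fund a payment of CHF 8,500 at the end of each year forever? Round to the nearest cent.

CHF 111,842.11

PV = PMT / i = 8500 / 0.076 = 111,842.1053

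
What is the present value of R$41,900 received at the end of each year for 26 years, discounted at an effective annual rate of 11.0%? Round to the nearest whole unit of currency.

R$355,650

PV = PMT · [1 − (1+i)^(−n)] / i = 41900 · 8.488058 = 355,649.6409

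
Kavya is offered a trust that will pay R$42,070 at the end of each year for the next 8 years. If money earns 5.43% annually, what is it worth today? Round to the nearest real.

R$267,243

Annuity factor a(8|0.0543) = 6.352340; PV = 42070 × 6.352340 = 267,242.9388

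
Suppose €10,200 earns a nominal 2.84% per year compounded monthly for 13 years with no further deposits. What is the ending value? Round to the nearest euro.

Periodic rate i = 0.0284/12 = 0.00236667; n = 13 × 12 = 156 periods.
FV = PV·(1+i)^n = 10,200 × 1.445946 = 14,748.6495

€14,749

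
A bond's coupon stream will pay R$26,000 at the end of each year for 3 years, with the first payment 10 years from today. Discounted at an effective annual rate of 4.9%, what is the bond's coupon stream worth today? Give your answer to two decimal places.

PV at t=9 (ordinary 3-year annuity): 26000 × a(3|0.049) = 26000 × 2.728359 = 70,937.3310
PV₀ = 70,937.3310 / (1+0.049)^9 = 70,937.3310 / 1.538082 = 46,120.6533

R$46,120.65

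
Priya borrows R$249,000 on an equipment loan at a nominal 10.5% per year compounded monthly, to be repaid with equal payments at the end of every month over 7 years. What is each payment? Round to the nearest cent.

R$4,198.31

Periodic rate i = 0.105/12 = 0.00875; n = 7 × 12 = 84 periods.
Annuity-PV factor = 59.309613; PMT = 249000 / 59.309613 = 4,198.3076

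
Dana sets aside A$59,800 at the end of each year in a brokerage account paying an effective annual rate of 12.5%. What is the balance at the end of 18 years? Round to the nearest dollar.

FV = 59800 × [(1+0.125)^18 − 1] / 0.125 = 59800 × 58.655408 = 3,507,593.3979

A$3,507,593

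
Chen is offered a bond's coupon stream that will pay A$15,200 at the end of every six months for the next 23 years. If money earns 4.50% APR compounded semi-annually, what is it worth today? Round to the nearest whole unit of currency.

A$432,812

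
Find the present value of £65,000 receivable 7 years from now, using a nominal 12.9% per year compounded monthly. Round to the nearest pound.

i = 0.129/12 = 0.01075 per month; n = 7·12 = 84.
Discount factor = (1+0.01075)^(−84) = 0.407310; PV = 65,000 × 0.407310 = 26,475.1455

£26,475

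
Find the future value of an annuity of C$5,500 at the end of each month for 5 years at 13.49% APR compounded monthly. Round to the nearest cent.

C$467,566.69

Periodic rate i = 0.1349/12 = 0.0112417; n = 5 × 12 = 60 periods.
Accumulation factor s(60|0.0112417) = 85.012125; FV = 5500 × 85.012125 = 467,566.6892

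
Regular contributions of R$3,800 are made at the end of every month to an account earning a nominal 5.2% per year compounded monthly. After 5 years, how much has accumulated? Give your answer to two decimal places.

With 12 periods per year: i = 0.00433333, n = 60.
FV = 3800 × [(1+0.00433333)^60 − 1] / 0.00433333 = 3800 × 68.354259 = 259,746.1860

R$259,746.19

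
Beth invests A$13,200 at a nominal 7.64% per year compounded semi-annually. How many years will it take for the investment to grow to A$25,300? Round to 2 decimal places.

8.68 years

Periodic rate i = 0.0764/2 = 0.0382.
n = ln(25300/13200) / ln(1+0.0382) = ln(1.91667) / 0.037488 = 17.3543 half-years
= 17.3543/2 years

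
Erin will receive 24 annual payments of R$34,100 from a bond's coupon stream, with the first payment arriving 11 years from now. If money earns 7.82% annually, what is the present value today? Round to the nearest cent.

Value one period before first payment (t=10): 34100 × [1 − (1+0.0782)^(−24)] / 0.0782 = 34100 × 10.688739 = 364,485.9840
PV₀ = 364,485.9840 / (1+0.0782)^10 = 364,485.9840 / 2.123212 = 171,667.2925

R$171,667.29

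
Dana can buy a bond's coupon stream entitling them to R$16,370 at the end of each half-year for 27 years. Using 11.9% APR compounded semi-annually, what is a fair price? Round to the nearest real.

R$262,990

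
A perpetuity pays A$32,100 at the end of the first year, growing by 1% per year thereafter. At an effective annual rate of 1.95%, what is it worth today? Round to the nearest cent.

A$3,378,947.37

PV = PMT / (i − g) = 32100 / (0.0195 − 0.01) = 32100 / 0.009500 = 3,378,947.3684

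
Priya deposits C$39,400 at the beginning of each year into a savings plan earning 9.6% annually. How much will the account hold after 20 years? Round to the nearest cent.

C$2,363,681.43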